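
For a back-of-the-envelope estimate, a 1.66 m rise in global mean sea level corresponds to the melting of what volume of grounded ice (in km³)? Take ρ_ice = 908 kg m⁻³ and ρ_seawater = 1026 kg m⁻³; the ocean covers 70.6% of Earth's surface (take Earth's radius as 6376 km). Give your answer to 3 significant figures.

≈ 6.77×10^5 km³

Required water volume = Δh × A = 1.66 m × 3.61×10^14 m² = 5.987×10^14 m³ = 5.987×10^5 km³.
Ice volume = water volume × ρ_w/ρ_ice = 5.987×10^5 × 1026/908 = 6.77×10^5 km³.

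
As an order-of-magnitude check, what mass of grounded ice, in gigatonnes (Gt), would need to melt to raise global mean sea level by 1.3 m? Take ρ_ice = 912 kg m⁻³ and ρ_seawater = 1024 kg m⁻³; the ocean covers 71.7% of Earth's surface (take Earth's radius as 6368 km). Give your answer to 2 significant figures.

≈ 4.9×10^5 Gt

Required water volume = Δh × A = 1.3 m × 3.65×10^14 m² = 4.750×10^14 m³.
ρ_w = 1024 kg m⁻³, so the mass of water = 4.750×10^14 m³ × 1024 kg m⁻³ = 4.864×10^17 kg = 4.9×10^5 Gt (and the same mass of ice, by conservation).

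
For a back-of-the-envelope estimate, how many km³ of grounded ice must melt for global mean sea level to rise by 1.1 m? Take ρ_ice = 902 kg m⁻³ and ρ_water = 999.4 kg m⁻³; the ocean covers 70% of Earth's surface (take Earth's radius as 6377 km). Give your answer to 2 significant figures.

Required water volume = Δh × A = 1.1 m × 3.58×10^14 m² = 3.935×10^14 m³ = 3.935×10^5 km³.
Ice volume = water volume × ρ_w/ρ_ice = 3.935×10^5 × 999.4/902 = 4.4×10^5 km³.

≈ 4.4×10^5 km³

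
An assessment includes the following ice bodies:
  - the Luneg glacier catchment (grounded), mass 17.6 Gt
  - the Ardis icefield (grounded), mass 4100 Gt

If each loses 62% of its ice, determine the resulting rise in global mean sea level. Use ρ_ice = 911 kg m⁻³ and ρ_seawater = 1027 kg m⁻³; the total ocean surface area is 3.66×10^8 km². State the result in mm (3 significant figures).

Luneg: 0.62 × 17.6 Gt = 1.091×10^13 kg; dividing by ρ_w = 1027 kg m⁻³ gives 1.063×10^10 m³ of water.
Ardis: 0.62 × 4100 Gt = 2.542×10^15 kg; dividing by ρ_w = 1027 kg m⁻³ gives 2.475×10^12 m³ of water.
Total added water ≈ 2.486×10^12 m³ over 3.66×10^14 m² → Δh = 6.79×10^-3 m = 6.79 mm.

≈ 6.79 mm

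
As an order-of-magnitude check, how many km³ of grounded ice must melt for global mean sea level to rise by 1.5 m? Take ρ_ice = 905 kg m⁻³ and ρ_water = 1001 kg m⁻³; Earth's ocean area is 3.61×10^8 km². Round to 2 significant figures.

≈ 6.0×10^5 km³

Required water volume = Δh × A = 1.5 m × 3.61×10^14 m² = 5.415×10^14 m³ = 5.415×10^5 km³.
Ice volume = water volume × ρ_w/ρ_ice = 5.415×10^5 × 1001/905 = 6.0×10^5 km³.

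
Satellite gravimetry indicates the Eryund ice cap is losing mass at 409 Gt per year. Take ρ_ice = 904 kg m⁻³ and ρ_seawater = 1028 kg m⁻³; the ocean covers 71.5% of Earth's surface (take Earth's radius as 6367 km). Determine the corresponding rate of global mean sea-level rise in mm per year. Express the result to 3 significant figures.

ρ_w = 1028 kg m⁻³. Annual water volume added = 409 Gt / ρ_w = 4.090×10^14 kg / 1028 kg m⁻³ = 3.979×10^11 m³.
Δh per year = 3.979×10^11 / 3.64×10^14 = 1.09×10^-3 m = 1.09 mm.

≈ 1.09 mm/yr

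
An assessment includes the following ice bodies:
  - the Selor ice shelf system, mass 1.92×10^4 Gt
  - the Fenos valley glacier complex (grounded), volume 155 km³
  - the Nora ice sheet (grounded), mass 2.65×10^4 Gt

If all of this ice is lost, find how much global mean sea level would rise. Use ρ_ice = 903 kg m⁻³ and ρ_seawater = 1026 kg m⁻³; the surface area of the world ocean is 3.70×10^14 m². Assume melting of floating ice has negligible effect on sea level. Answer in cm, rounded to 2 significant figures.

The Selor ice shelf system is floating and already displaces its own weight of water, so its melt adds essentially nothing to sea level.
Fenos: 155 km³ × (903/1026) = 136.4 km³ of water.
Nora: 2.65×10^4 Gt = 2.650×10^16 kg; dividing by ρ_w = 1026 kg m⁻³ gives 2.583×10^13 m³ of water.
Total added water ≈ 2.596×10^13 m³ over 3.70×10^14 m² → Δh = 0.0702 m = 7.0 cm.

≈ 7.0 cm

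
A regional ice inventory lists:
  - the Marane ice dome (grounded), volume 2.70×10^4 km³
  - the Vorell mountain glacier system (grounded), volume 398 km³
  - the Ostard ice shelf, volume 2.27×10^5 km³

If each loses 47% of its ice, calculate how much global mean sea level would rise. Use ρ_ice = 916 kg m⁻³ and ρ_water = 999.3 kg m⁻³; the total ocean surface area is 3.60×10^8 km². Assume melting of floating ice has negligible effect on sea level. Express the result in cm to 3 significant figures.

Marane: 0.47 × 2.70×10^4 km³ × (916/999.3) = 1.163×10^4 km³ of water.
Vorell: 0.47 × 398 km³ × (916/999.3) = 171.5 km³ of water.
The Ostard ice shelf is floating and already displaces its own weight of water, so its melt adds essentially nothing to sea level.
Total added water ≈ 1.180×10^13 m³ over 3.60×10^14 m² → Δh = 0.0328 m = 3.28 cm.

≈ 3.28 cm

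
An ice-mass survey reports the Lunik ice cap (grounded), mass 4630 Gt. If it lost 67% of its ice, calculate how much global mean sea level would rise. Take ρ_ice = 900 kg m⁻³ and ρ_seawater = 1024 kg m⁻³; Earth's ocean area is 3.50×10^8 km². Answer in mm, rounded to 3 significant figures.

Lunik: 0.67 × 4630 Gt = 3.102×10^15 kg; dividing by ρ_w = 1024 kg m⁻³ gives 3.029×10^12 m³ of water.
Spread over 3.50×10^14 m² of ocean, Δh = 3.029×10^12 / 3.50×10^14 = 8.66×10^-3 m = 8.66 mm.

≈ 8.66 mm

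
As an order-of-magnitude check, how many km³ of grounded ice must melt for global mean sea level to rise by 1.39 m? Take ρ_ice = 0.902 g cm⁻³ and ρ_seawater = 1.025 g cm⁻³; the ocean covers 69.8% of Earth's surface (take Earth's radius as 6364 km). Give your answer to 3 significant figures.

Required water volume = Δh × A = 1.39 m × 3.55×10^14 m² = 4.938×10^14 m³ = 4.938×10^5 km³.
Ice volume = water volume × ρ_w/ρ_ice = 4.938×10^5 × 1025/902 = 5.61×10^5 km³.

≈ 5.61×10^5 km³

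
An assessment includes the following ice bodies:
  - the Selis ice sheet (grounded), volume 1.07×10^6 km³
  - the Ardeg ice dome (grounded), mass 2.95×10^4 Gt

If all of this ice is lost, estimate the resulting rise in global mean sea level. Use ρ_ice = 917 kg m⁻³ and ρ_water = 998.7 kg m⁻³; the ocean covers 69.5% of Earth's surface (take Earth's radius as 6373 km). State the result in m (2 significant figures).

≈ 2.9 m

Selis: 1.07×10^6 km³ × (917/998.7) = 9.825×10^5 km³ of water.
Ardeg: 2.95×10^4 Gt = 2.950×10^16 kg; dividing by ρ_w = 998.7 kg m⁻³ gives 2.954×10^13 m³ of water.
Total added water ≈ 1.012×10^15 m³ over 3.55×10^14 m² → Δh = 2.85 m.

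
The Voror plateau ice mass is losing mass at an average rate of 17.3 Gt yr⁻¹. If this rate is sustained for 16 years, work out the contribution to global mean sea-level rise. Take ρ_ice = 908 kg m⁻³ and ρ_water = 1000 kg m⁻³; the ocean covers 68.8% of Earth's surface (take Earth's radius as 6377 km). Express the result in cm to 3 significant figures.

≈ 0.0787 cm

Total mass lost = 17.3 Gt/yr × 16 yr = 276.8 Gt = 2.768×10^14 kg.
ρ_w = 1000 kg m⁻³, so water volume = 2.768×10^14 / 1000 = 2.768×10^11 m³.
Δh = 2.768×10^11 / 3.52×10^14 = 7.87×10^-4 m = 0.0787 cm.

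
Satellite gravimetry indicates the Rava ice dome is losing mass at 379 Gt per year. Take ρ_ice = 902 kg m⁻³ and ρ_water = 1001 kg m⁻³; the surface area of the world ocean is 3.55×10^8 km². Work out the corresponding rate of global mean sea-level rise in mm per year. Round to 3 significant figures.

≈ 1.07 mm/yr

ρ_w = 1001 kg m⁻³. Annual water volume added = 379 Gt / ρ_w = 3.790×10^14 kg / 1001 kg m⁻³ = 3.786×10^11 m³.
Δh per year = 3.786×10^11 / 3.55×10^14 = 1.07×10^-3 m = 1.07 mm.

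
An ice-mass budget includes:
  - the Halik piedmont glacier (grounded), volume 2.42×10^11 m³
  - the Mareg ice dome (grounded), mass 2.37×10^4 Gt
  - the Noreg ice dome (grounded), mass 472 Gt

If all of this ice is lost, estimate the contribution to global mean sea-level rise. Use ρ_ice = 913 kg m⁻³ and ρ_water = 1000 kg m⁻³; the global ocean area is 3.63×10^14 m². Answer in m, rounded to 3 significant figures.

Halik: 2.42×10^11 m³ × (913/1000) = 2.209×10^11 m³ of water.
Mareg: 2.37×10^4 Gt = 2.370×10^16 kg; dividing by ρ_w = 1000 kg m⁻³ gives 2.370×10^13 m³ of water.
Noreg: 472 Gt = 4.720×10^14 kg; dividing by ρ_w = 1000 kg m⁻³ gives 4.720×10^11 m³ of water.
Total added water ≈ 2.439×10^13 m³ over 3.63×10^14 m² → Δh = 0.0672 m.

≈ 0.0672 m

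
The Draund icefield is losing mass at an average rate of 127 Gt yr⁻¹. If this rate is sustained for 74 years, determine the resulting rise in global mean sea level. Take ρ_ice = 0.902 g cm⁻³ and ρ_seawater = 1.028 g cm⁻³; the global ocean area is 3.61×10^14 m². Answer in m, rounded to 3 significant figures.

≈ 0.0253 m

Total mass lost = 127 Gt/yr × 74 yr = 9398 Gt = 9.398×10^15 kg.
ρ_w = 1.028 g cm⁻³ = 1028 kg m⁻³, so water volume = 9.398×10^15 / 1028 = 9.142×10^12 m³.
Δh = 9.142×10^12 / 3.61×10^14 = 0.0253 m.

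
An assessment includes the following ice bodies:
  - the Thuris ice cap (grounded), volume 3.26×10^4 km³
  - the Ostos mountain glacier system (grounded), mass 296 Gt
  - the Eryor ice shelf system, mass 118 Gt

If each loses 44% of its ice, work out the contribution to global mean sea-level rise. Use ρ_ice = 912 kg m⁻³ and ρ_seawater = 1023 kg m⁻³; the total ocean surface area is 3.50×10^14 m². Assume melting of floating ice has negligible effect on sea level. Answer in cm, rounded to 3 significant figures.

≈ 3.69 cm

Thuris: 0.44 × 3.26×10^4 km³ × (912/1023) = 1.279×10^4 km³ of water.
Ostos: 0.44 × 296 Gt = 1.302×10^14 kg; dividing by ρ_w = 1023 kg m⁻³ gives 1.273×10^11 m³ of water.
The Eryor ice shelf system is floating and already displaces its own weight of water, so its melt adds essentially nothing to sea level.
Total added water ≈ 1.291×10^13 m³ over 3.50×10^14 m² → Δh = 0.0369 m = 3.69 cm.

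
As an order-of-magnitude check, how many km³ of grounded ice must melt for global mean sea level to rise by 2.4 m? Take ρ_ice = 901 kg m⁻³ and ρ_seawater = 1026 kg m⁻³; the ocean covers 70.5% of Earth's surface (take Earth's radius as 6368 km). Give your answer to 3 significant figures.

Required water volume = Δh × A = 2.4 m × 3.59×10^14 m² = 8.622×10^14 m³ = 8.622×10^5 km³.
Ice volume = water volume × ρ_w/ρ_ice = 8.622×10^5 × 1026/901 = 9.82×10^5 km³.

≈ 9.82×10^5 km³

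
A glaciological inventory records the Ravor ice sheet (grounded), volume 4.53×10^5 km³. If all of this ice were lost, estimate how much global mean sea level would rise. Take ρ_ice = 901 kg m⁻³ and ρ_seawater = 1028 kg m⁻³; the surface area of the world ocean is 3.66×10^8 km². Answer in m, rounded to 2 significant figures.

≈ 1.1 m

Ravor: 4.53×10^5 km³ × (901/1028) = 3.970×10^5 km³ of water.
Spread over 3.66×10^14 m² of ocean, Δh = 3.970×10^14 / 3.66×10^14 = 1.08 m.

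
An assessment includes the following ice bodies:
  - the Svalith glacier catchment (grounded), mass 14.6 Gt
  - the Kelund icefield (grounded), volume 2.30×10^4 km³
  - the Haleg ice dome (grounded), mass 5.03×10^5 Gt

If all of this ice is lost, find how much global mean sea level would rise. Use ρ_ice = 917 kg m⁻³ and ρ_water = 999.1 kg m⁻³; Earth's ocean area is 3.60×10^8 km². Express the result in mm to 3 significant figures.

Svalith: 14.6 Gt = 1.460×10^13 kg; dividing by ρ_w = 999.1 kg m⁻³ gives 1.461×10^10 m³ of water.
Kelund: 2.30×10^4 km³ × (917/999.1) = 2.111×10^4 km³ of water.
Haleg: 5.03×10^5 Gt = 5.030×10^17 kg; dividing by ρ_w = 999.1 kg m⁻³ gives 5.035×10^14 m³ of water.
Total added water ≈ 5.246×10^14 m³ over 3.60×10^14 m² → Δh = 1.46 m = 1460 mm.

≈ 1460 mm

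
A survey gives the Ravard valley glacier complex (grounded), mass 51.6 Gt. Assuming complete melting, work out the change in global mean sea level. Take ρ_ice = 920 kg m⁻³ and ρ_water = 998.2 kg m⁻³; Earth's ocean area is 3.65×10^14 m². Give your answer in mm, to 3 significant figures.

≈ 0.142 mm

Ravard: 51.6 Gt = 5.160×10^13 kg; dividing by ρ_w = 998.2 kg m⁻³ gives 5.169×10^10 m³ of water.
Spread over 3.65×10^14 m² of ocean, Δh = 5.169×10^10 / 3.65×10^14 = 1.42×10^-4 m = 0.142 mm.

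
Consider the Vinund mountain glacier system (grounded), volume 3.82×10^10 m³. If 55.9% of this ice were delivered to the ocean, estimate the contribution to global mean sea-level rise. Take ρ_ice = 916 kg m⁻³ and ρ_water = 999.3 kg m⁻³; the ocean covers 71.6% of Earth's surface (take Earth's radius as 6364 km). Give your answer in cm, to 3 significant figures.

Vinund: 0.559 × 3.82×10^10 m³ × (916/999.3) = 1.957×10^10 m³ of water.
Spread over 3.64×10^14 m² of ocean, Δh = 1.957×10^10 / 3.64×10^14 = 5.37×10^-5 m = 5.37×10^-3 cm.

≈ 5.37×10^-3 cm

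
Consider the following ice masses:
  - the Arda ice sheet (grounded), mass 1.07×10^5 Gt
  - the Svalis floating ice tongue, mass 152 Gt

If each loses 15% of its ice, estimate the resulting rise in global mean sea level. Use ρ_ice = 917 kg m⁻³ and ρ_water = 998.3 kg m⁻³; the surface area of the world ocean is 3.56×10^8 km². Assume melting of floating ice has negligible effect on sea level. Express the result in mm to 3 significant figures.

≈ 45.2 mm

Arda: 0.15 × 1.07×10^5 Gt = 1.605×10^16 kg; dividing by ρ_w = 998.3 kg m⁻³ gives 1.608×10^13 m³ of water.
The Svalis floating ice tongue is floating and already displaces its own weight of water, so its melt adds essentially nothing to sea level.
Total added water ≈ 1.608×10^13 m³ over 3.56×10^14 m² → Δh = 0.0452 m = 45.2 mm.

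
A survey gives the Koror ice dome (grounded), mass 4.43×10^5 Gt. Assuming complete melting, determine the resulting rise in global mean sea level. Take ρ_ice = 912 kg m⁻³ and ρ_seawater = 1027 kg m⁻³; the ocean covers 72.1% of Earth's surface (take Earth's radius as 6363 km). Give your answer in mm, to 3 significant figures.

Koror: 4.43×10^5 Gt = 4.430×10^17 kg; dividing by ρ_w = 1027 kg m⁻³ gives 4.314×10^14 m³ of water.
Spread over 3.67×10^14 m² of ocean, Δh = 4.314×10^14 / 3.67×10^14 = 1.18 m = 1180 mm.

≈ 1180 mm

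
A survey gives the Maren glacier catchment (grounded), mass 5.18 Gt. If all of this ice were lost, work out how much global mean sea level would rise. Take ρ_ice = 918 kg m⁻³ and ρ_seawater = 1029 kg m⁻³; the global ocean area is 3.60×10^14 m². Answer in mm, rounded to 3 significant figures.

≈ 0.0140 mm

Maren: 5.18 Gt = 5.180×10^12 kg; dividing by ρ_w = 1029 kg m⁻³ gives 5.034×10^9 m³ of water.
Spread over 3.60×10^14 m² of ocean, Δh = 5.034×10^9 / 3.60×10^14 = 1.40×10^-5 m = 0.0140 mm.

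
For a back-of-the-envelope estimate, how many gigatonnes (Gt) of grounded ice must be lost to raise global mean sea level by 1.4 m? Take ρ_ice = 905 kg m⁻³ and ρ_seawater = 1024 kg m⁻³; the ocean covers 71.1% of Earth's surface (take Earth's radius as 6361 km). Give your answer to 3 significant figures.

Required water volume = Δh × A = 1.4 m × 3.62×10^14 m² = 5.061×10^14 m³.
ρ_w = 1024 kg m⁻³, so the mass of water = 5.061×10^14 m³ × 1024 kg m⁻³ = 5.183×10^17 kg = 5.18×10^5 Gt (and the same mass of ice, by conservation).

≈ 5.18×10^5 Gt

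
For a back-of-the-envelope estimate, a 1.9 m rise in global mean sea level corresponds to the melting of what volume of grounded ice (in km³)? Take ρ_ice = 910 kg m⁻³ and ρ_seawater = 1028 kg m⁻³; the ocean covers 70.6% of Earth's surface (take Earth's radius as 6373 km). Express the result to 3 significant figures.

≈ 7.73×10^5 km³

Required water volume = Δh × A = 1.9 m × 3.60×10^14 m² = 6.846×10^14 m³ = 6.846×10^5 km³.
Ice volume = water volume × ρ_w/ρ_ice = 6.846×10^5 × 1028/910 = 7.73×10^5 km³.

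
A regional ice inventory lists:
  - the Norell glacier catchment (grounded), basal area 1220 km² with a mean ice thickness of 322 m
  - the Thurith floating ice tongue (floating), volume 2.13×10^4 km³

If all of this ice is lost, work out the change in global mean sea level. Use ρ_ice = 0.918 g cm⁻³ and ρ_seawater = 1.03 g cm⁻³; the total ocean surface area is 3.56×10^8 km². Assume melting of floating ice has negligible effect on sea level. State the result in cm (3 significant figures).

Norell: ice volume = 1220 km² × 322 m = 392.8 km³; 392.8 × (918/1030) = 350.1 km³ of water.
The Thurith floating ice tongue is floating and already displaces its own weight of water, so its melt adds essentially nothing to sea level.
Total added water ≈ 3.501×10^11 m³ over 3.56×10^14 m² → Δh = 9.83×10^-4 m = 0.0983 cm.

≈ 0.0983 cm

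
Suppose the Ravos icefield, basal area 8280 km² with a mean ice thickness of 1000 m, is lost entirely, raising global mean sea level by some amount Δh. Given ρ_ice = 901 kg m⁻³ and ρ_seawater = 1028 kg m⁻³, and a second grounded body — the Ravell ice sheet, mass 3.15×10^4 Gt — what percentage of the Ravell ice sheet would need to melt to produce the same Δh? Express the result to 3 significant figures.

≈ 23.7 %

Equal sea-level rise means equal mass of meltwater, i.e. equal mass of ice lost.
Ice mass of Ravos: 7.460×10^15 kg; ice mass of Ravell: 3.150×10^16 kg.
Fraction required = 7.460×10^15 / 3.150×10^16 = 0.237 → 23.7 %.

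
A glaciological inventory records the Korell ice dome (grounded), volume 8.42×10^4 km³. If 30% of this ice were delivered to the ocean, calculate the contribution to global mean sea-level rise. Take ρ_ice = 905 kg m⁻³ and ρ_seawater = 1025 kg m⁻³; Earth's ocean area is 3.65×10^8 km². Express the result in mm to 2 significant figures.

≈ 61 mm

Korell: 0.3 × 8.42×10^4 km³ × (905/1025) = 2.230×10^4 km³ of water.
Spread over 3.65×10^14 m² of ocean, Δh = 2.230×10^13 / 3.65×10^14 = 0.0611 m = 61 mm.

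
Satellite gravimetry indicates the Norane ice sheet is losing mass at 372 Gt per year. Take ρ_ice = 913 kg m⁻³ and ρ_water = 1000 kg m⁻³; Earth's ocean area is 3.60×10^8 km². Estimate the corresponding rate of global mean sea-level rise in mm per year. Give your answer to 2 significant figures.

ρ_w = 1000 kg m⁻³. Annual water volume added = 372 Gt / ρ_w = 3.720×10^14 kg / 1000 kg m⁻³ = 3.720×10^11 m³.
Δh per year = 3.720×10^11 / 3.60×10^14 = 1.03×10^-3 m = 1.0 mm.

≈ 1.0 mm/yr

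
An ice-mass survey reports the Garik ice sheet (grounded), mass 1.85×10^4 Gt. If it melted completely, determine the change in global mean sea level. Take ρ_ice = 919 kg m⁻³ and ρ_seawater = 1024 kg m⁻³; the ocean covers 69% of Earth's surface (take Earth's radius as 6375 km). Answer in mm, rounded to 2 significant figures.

≈ 51 mm

Garik: 1.85×10^4 Gt = 1.850×10^16 kg; dividing by ρ_w = 1024 kg m⁻³ gives 1.807×10^13 m³ of water.
Spread over 3.52×10^14 m² of ocean, Δh = 1.807×10^13 / 3.52×10^14 = 0.0513 m = 51 mm.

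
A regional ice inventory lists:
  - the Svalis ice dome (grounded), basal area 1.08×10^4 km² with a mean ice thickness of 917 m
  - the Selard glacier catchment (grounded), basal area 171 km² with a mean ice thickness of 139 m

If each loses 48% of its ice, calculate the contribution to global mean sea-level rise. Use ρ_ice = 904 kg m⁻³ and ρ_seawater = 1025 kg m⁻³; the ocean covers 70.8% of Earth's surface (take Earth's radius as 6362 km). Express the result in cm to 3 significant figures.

Svalis: ice volume = 1.08×10^4 km² × 917 m = 9904 km³; 0.48 × 9904 × (904/1025) = 4193 km³ of water.
Selard: ice volume = 171 km² × 139 m = 23.77 km³; 0.48 × 23.77 × (904/1025) = 10.06 km³ of water.
Total added water ≈ 4.203×10^12 m³ over 3.60×10^14 m² → Δh = 0.0117 m = 1.17 cm.

≈ 1.17 cm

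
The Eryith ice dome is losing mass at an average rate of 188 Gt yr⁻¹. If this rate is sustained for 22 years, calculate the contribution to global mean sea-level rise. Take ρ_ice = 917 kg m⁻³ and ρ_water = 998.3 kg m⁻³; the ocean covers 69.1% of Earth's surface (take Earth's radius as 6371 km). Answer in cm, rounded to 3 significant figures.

Total mass lost = 188 Gt/yr × 22 yr = 4136 Gt = 4.136×10^15 kg.
ρ_w = 998.3 kg m⁻³, so water volume = 4.136×10^15 / 998.3 = 4.143×10^12 m³.
Δh = 4.143×10^12 / 3.52×10^14 = 0.0118 m = 1.18 cm.

≈ 1.18 cm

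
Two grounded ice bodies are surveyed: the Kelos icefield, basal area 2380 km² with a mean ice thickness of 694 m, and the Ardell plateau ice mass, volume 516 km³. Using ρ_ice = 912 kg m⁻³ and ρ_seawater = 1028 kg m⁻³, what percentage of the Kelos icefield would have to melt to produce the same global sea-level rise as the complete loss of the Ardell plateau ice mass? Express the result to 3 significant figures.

Equal sea-level rise means equal mass of meltwater, i.e. equal mass of ice lost.
Ice mass of Ardell: 4.706×10^14 kg; ice mass of Kelos: 1.506×10^15 kg.
Fraction required = 4.706×10^14 / 1.506×10^15 = 0.312 → 31.2 %.

≈ 31.2 %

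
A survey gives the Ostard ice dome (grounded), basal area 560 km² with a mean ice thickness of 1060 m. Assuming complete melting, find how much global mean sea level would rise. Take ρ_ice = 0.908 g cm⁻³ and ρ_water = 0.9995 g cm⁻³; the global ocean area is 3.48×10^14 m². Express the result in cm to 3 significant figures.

Ostard: ice volume = 560 km² × 1060 m = 593.6 km³; 593.6 × (908/999.5) = 539.3 km³ of water.
Spread over 3.48×10^14 m² of ocean, Δh = 5.393×10^11 / 3.48×10^14 = 1.55×10^-3 m = 0.155 cm.

≈ 0.155 cm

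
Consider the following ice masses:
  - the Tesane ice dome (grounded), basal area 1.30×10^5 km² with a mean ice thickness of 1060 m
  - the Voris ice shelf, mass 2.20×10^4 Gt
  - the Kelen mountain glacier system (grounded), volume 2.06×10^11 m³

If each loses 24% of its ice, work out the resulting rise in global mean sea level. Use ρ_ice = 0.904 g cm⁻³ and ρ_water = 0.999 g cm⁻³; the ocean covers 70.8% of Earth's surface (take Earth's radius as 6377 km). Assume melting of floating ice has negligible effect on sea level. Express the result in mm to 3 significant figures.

Tesane: ice volume = 1.30×10^5 km² × 1060 m = 1.378×10^5 km³; 0.24 × 1.378×10^5 × (904/999) = 2.993×10^4 km³ of water.
The Voris ice shelf is floating and already displaces its own weight of water, so its melt adds essentially nothing to sea level.
Kelen: 0.24 × 2.06×10^11 m³ × (904/999) = 4.474×10^10 m³ of water.
Total added water ≈ 2.997×10^13 m³ over 3.62×10^14 m² → Δh = 0.0828 m = 82.8 mm.

≈ 82.8 mm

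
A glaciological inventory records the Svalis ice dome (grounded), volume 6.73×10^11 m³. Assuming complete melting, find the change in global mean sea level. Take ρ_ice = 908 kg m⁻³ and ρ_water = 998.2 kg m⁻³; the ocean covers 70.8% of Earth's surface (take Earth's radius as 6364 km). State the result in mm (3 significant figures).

Svalis: 6.73×10^11 m³ × (908/998.2) = 6.122×10^11 m³ of water.
Spread over 3.60×10^14 m² of ocean, Δh = 6.122×10^11 / 3.60×10^14 = 1.70×10^-3 m = 1.70 mm.

≈ 1.70 mm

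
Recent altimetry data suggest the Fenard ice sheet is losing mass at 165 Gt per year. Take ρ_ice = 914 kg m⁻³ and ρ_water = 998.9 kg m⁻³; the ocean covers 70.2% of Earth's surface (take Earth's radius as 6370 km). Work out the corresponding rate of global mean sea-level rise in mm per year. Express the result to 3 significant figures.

≈ 0.461 mm/yr

ρ_w = 998.9 kg m⁻³. Annual water volume added = 165 Gt / ρ_w = 1.650×10^14 kg / 998.9 kg m⁻³ = 1.652×10^11 m³.
Δh per year = 1.652×10^11 / 3.58×10^14 = 4.61×10^-4 m = 0.461 mm.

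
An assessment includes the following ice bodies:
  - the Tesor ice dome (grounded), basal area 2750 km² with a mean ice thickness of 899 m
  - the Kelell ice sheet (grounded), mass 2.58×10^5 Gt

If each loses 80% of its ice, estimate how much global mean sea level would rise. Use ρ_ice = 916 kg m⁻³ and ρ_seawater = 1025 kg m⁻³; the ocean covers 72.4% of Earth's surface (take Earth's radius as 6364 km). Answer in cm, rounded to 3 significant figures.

Tesor: ice volume = 2750 km² × 899 m = 2472 km³; 0.8 × 2472 × (916/1025) = 1767 km³ of water.
Kelell: 0.8 × 2.58×10^5 Gt = 2.064×10^17 kg; dividing by ρ_w = 1025 kg m⁻³ gives 2.014×10^14 m³ of water.
Total added water ≈ 2.031×10^14 m³ over 3.68×10^14 m² → Δh = 0.551 m = 55.1 cm.

≈ 55.1 cm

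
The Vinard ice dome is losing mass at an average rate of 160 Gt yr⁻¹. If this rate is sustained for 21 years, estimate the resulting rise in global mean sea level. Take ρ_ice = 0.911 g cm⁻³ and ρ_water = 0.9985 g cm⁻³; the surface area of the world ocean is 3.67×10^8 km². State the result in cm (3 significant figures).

Total mass lost = 160 Gt/yr × 21 yr = 3360 Gt = 3.360×10^15 kg.
ρ_w = 0.9985 g cm⁻³ = 998.5 kg m⁻³, so water volume = 3.360×10^15 / 998.5 = 3.365×10^12 m³.
Δh = 3.365×10^12 / 3.67×10^14 = 9.17×10^-3 m = 0.917 cm.

≈ 0.917 cm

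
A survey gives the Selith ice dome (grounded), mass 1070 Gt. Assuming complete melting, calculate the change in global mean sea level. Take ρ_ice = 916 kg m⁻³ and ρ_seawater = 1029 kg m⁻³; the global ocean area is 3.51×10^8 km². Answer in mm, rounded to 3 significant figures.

≈ 2.96 mm

Selith: 1070 Gt = 1.070×10^15 kg; dividing by ρ_w = 1029 kg m⁻³ gives 1.040×10^12 m³ of water.
Spread over 3.51×10^14 m² of ocean, Δh = 1.040×10^12 / 3.51×10^14 = 2.96×10^-3 m = 2.96 mm.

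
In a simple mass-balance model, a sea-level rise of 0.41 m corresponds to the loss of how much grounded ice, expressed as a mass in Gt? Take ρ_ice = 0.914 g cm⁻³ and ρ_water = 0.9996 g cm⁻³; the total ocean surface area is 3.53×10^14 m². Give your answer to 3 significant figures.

Required water volume = Δh × A = 0.41 m × 3.53×10^14 m² = 1.447×10^14 m³.
ρ_w = 0.9996 g cm⁻³ = 999.6 kg m⁻³, so the mass of water = 1.447×10^14 m³ × 999.6 kg m⁻³ = 1.447×10^17 kg = 1.45×10^5 Gt (and the same mass of ice, by conservation).

≈ 1.45×10^5 Gt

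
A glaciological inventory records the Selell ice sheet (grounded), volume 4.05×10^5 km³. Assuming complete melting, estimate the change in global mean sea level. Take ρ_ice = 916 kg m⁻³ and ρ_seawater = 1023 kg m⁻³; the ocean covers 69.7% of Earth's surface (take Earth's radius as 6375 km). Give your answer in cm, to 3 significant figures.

≈ 102 cm

Selell: 4.05×10^5 km³ × (916/1023) = 3.626×10^5 km³ of water.
Spread over 3.56×10^14 m² of ocean, Δh = 3.626×10^14 / 3.56×10^14 = 1.02 m = 102 cm.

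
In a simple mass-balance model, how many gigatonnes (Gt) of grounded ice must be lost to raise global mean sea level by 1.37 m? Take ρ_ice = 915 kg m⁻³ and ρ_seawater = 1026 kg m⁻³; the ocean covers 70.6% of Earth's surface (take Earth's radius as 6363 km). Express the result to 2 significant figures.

≈ 5.0×10^5 Gt

Required water volume = Δh × A = 1.37 m × 3.59×10^14 m² = 4.921×10^14 m³.
ρ_w = 1026 kg m⁻³, so the mass of water = 4.921×10^14 m³ × 1026 kg m⁻³ = 5.049×10^17 kg = 5.0×10^5 Gt (and the same mass of ice, by conservation).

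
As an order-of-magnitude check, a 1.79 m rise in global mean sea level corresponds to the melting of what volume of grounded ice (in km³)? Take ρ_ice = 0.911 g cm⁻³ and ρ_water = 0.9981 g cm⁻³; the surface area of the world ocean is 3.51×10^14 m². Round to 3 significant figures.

≈ 6.88×10^5 km³

Required water volume = Δh × A = 1.79 m × 3.51×10^14 m² = 6.283×10^14 m³ = 6.283×10^5 km³.
Ice volume = water volume × ρ_w/ρ_ice = 6.283×10^5 × 998.1/911 = 6.88×10^5 km³.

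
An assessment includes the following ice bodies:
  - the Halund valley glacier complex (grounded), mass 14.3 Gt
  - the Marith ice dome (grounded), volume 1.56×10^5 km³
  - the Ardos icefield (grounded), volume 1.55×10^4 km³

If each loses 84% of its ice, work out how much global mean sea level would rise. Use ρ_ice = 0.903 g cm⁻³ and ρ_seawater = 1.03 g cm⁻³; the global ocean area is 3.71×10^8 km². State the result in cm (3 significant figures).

Halund: 0.84 × 14.3 Gt = 1.201×10^13 kg; dividing by ρ_w = 1.03 g cm⁻³ = 1030 kg m⁻³ gives 1.166×10^10 m³ of water.
Marith: 0.84 × 1.56×10^5 km³ × (903/1030) = 1.149×10^5 km³ of water.
Ardos: 0.84 × 1.55×10^4 km³ × (903/1030) = 1.141×10^4 km³ of water.
Total added water ≈ 1.263×10^14 m³ over 3.71×10^14 m² → Δh = 0.340 m = 34.0 cm.

≈ 34.0 cm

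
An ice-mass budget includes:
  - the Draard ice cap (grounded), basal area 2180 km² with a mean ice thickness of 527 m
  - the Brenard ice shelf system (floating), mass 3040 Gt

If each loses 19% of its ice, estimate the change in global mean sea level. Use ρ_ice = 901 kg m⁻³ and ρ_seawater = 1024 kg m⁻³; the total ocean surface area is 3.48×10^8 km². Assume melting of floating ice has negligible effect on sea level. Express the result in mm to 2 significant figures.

≈ 0.55 mm

Draard: ice volume = 2180 km² × 527 m = 1149 km³; 0.19 × 1149 × (901/1024) = 192.1 km³ of water.
The Brenard ice shelf system is floating and already displaces its own weight of water, so its melt adds essentially nothing to sea level.
Total added water ≈ 1.921×10^11 m³ over 3.48×10^14 m² → Δh = 5.52×10^-4 m = 0.55 mm.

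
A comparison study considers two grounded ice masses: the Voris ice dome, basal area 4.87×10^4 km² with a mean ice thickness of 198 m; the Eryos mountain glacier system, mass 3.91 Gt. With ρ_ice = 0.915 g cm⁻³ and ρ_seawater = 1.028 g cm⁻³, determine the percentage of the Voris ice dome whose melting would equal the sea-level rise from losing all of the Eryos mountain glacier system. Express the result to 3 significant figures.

Equal sea-level rise means equal mass of meltwater, i.e. equal mass of ice lost.
Ice mass of Eryos: 3.910×10^12 kg; ice mass of Voris: 8.823×10^15 kg.
Fraction required = 3.910×10^12 / 8.823×10^15 = 4.43×10^-4 → 0.0443 %.

≈ 0.0443 %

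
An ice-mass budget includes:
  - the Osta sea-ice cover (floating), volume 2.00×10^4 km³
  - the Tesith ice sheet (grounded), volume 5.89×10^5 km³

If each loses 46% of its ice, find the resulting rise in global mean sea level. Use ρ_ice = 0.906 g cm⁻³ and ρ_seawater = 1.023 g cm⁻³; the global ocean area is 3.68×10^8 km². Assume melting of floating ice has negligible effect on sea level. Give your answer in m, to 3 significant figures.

The Osta sea-ice cover is floating and already displaces its own weight of water, so its melt adds essentially nothing to sea level.
Tesith: 0.46 × 5.89×10^5 km³ × (906/1023) = 2.400×10^5 km³ of water.
Total added water ≈ 2.400×10^14 m³ over 3.68×10^14 m² → Δh = 0.652 m.

≈ 0.652 m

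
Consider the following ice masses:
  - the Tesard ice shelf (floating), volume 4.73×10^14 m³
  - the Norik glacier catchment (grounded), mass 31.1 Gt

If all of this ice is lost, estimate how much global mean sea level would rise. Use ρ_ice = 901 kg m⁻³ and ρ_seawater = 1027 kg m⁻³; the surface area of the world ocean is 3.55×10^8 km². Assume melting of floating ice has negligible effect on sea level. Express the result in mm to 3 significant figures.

The Tesard ice shelf is floating and already displaces its own weight of water, so its melt adds essentially nothing to sea level.
Norik: 31.1 Gt = 3.110×10^13 kg; dividing by ρ_w = 1027 kg m⁻³ gives 3.028×10^10 m³ of water.
Total added water ≈ 3.028×10^10 m³ over 3.55×10^14 m² → Δh = 8.53×10^-5 m = 0.0853 mm.

≈ 0.0853 mm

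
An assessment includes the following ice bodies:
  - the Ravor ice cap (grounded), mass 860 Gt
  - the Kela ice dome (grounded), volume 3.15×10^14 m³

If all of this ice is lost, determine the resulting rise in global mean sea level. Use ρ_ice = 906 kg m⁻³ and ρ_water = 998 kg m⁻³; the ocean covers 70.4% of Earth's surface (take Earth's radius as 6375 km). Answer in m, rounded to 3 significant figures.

Ravor: 860 Gt = 8.600×10^14 kg; dividing by ρ_w = 998 kg m⁻³ gives 8.617×10^11 m³ of water.
Kela: 3.15×10^14 m³ × (906/998) = 2.860×10^14 m³ of water.
Total added water ≈ 2.868×10^14 m³ over 3.60×10^14 m² → Δh = 0.798 m.

≈ 0.798 m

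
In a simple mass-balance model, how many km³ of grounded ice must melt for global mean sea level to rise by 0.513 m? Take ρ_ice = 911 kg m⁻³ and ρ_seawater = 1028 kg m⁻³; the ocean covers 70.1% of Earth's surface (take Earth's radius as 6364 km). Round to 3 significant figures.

Required water volume = Δh × A = 0.513 m × 3.57×10^14 m² = 1.830×10^14 m³ = 1.830×10^5 km³.
Ice volume = water volume × ρ_w/ρ_ice = 1.830×10^5 × 1028/911 = 2.07×10^5 km³.

≈ 2.07×10^5 km³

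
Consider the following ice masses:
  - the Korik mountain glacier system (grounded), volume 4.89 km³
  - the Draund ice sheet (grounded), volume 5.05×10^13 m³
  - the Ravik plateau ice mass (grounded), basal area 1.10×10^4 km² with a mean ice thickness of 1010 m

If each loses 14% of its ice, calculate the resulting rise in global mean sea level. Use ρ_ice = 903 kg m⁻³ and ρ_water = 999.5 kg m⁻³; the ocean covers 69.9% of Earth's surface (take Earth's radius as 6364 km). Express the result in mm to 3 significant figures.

≈ 21.9 mm

Korik: 0.14 × 4.89 km³ × (903/999.5) = 0.6185 km³ of water.
Draund: 0.14 × 5.05×10^13 m³ × (903/999.5) = 6.387×10^12 m³ of water.
Ravik: ice volume = 1.10×10^4 km² × 1010 m = 1.111×10^4 km³; 0.14 × 1.111×10^4 × (903/999.5) = 1405 km³ of water.
Total added water ≈ 7.793×10^12 m³ over 3.56×10^14 m² → Δh = 0.0219 m = 21.9 mm.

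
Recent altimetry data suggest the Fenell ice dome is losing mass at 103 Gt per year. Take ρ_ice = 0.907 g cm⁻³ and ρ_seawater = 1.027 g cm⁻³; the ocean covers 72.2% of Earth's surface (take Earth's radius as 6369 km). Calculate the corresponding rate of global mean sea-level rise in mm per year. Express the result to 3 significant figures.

≈ 0.273 mm/yr

ρ_w = 1.027 g cm⁻³ = 1027 kg m⁻³. Annual water volume added = 103 Gt / ρ_w = 1.030×10^14 kg / 1027 kg m⁻³ = 1.003×10^11 m³.
Δh per year = 1.003×10^11 / 3.68×10^14 = 2.73×10^-4 m = 0.273 mm.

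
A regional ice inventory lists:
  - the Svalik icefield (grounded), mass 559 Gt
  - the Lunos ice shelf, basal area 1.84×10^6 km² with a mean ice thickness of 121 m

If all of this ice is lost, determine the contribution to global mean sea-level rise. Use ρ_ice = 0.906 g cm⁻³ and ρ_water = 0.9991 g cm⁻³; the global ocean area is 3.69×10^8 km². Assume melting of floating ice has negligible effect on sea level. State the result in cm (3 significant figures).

≈ 0.152 cm

Svalik: 559 Gt = 5.590×10^14 kg; dividing by ρ_w = 0.9991 g cm⁻³ = 999.1 kg m⁻³ gives 5.595×10^11 m³ of water.
The Lunos ice shelf is floating and already displaces its own weight of water, so its melt adds essentially nothing to sea level.
Total added water ≈ 5.595×10^11 m³ over 3.69×10^14 m² → Δh = 1.52×10^-3 m = 0.152 cm.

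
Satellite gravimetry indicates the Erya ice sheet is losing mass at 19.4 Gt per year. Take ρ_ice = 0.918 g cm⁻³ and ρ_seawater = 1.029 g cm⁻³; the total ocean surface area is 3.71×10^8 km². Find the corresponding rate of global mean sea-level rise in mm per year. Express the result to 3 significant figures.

ρ_w = 1.029 g cm⁻³ = 1029 kg m⁻³. Annual water volume added = 19.4 Gt / ρ_w = 1.940×10^13 kg / 1029 kg m⁻³ = 1.885×10^10 m³.
Δh per year = 1.885×10^10 / 3.71×10^14 = 5.08×10^-5 m = 0.0508 mm.

≈ 0.0508 mm/yr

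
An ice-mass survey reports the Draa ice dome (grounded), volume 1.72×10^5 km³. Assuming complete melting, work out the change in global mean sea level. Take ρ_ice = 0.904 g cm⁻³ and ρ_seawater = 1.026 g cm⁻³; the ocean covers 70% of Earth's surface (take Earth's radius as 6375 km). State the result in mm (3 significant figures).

Draa: 1.72×10^5 km³ × (904/1026) = 1.515×10^5 km³ of water.
Spread over 3.57×10^14 m² of ocean, Δh = 1.515×10^14 / 3.57×10^14 = 0.424 m = 424 mm.

≈ 424 mm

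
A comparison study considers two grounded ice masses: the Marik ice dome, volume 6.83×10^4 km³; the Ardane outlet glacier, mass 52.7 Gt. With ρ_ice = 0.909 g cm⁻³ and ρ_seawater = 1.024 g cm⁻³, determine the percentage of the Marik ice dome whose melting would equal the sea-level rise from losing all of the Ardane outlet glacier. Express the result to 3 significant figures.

≈ 0.0849 %

Equal sea-level rise means equal mass of meltwater, i.e. equal mass of ice lost.
Ice mass of Ardane: 5.270×10^13 kg; ice mass of Marik: 6.208×10^16 kg.
Fraction required = 5.270×10^13 / 6.208×10^16 = 8.49×10^-4 → 0.0849 %.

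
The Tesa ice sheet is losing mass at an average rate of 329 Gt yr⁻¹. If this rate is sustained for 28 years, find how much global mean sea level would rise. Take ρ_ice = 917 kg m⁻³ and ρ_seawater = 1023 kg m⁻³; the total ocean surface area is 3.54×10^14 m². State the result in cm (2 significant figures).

≈ 2.5 cm

Total mass lost = 329 Gt/yr × 28 yr = 9212 Gt = 9.212×10^15 kg.
ρ_w = 1023 kg m⁻³, so water volume = 9.212×10^15 / 1023 = 9.005×10^12 m³.
Δh = 9.005×10^12 / 3.54×10^14 = 0.0254 m = 2.5 cm.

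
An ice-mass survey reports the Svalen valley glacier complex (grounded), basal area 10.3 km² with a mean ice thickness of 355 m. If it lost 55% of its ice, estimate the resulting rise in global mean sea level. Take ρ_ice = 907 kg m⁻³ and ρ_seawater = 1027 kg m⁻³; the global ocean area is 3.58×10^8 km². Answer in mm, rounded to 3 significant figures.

≈ 4.96×10^-3 mm

Svalen: ice volume = 10.3 km² × 355 m = 3.657 km³; 0.55 × 3.657 × (907/1027) = 1.776 km³ of water.
Spread over 3.58×10^14 m² of ocean, Δh = 1.776×10^9 / 3.58×10^14 = 4.96×10^-6 m = 4.96×10^-3 mm.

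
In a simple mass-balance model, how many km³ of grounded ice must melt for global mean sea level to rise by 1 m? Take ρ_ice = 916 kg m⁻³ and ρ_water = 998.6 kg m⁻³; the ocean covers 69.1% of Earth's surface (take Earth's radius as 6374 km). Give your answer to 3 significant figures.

Required water volume = Δh × A = 1 m × 3.53×10^14 m² = 3.528×10^14 m³ = 3.528×10^5 km³.
Ice volume = water volume × ρ_w/ρ_ice = 3.528×10^5 × 998.6/916 = 3.85×10^5 km³.

≈ 3.85×10^5 km³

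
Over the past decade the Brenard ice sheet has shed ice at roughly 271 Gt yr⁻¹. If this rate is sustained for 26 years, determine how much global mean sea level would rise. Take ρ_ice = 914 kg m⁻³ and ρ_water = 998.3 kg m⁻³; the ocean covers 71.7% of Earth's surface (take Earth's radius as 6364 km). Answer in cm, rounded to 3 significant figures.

Total mass lost = 271 Gt/yr × 26 yr = 7046 Gt = 7.046×10^15 kg.
ρ_w = 998.3 kg m⁻³, so water volume = 7.046×10^15 / 998.3 = 7.058×10^12 m³.
Δh = 7.058×10^12 / 3.65×10^14 = 0.0193 m = 1.93 cm.

≈ 1.93 cm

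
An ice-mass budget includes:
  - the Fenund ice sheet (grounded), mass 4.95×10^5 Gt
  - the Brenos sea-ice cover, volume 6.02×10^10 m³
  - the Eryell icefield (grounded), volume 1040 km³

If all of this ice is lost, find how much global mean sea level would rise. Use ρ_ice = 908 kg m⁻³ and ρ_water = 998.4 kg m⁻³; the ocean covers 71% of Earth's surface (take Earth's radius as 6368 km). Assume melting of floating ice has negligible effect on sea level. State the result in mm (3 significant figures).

Fenund: 4.95×10^5 Gt = 4.950×10^17 kg; dividing by ρ_w = 998.4 kg m⁻³ gives 4.958×10^14 m³ of water.
The Brenos sea-ice cover is floating and already displaces its own weight of water, so its melt adds essentially nothing to sea level.
Eryell: 1040 km³ × (908/998.4) = 945.8 km³ of water.
Total added water ≈ 4.967×10^14 m³ over 3.62×10^14 m² → Δh = 1.37 m = 1370 mm.

≈ 1370 mm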